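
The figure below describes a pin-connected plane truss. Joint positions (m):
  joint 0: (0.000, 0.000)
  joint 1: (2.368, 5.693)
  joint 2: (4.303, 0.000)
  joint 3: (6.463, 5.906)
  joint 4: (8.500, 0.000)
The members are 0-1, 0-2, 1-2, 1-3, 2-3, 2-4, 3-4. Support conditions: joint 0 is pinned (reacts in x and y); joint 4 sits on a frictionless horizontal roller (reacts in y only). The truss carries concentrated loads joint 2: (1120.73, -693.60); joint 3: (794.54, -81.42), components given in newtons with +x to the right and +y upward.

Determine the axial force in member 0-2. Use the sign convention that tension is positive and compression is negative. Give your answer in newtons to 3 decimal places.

N=5 nodes, M=7 members, R=3 reactions → 2N=10, M+R=10
member 0 (0-1): L=6.1658, (cx,cy)=(0.3841,0.9233)
member 1 (0-2): L=4.3030, (cx,cy)=(1.0000,0.0000)
member 2 (1-2): L=6.0129, (cx,cy)=(0.3218,-0.9468)
member 3 (1-3): L=4.1005, (cx,cy)=(0.9986,0.0519)
member 4 (2-3): L=6.2886, (cx,cy)=(0.3435,0.9392)
member 5 (2-4): L=4.1970, (cx,cy)=(1.0000,0.0000)
member 6 (3-4): L=6.2474, (cx,cy)=(0.3261,-0.9454)
solve A·x = −loads:
  F[0-1] = +205.8652 N (tension)
  F[0-2] = +1836.2072 N (tension)
  F[1-2] = -193.0017 N (compression)
  F[1-3] = +141.3635 N (tension)
  F[2-3] = +933.1045 N (tension)
  F[2-4] = +332.8656 N (tension)
  F[3-4] = -1020.8885 N (compression)
  Rx@0 = -1915.2700 N
  Ry@0 = -190.0778 N
  Ry@4 = +965.0978 N

1836.207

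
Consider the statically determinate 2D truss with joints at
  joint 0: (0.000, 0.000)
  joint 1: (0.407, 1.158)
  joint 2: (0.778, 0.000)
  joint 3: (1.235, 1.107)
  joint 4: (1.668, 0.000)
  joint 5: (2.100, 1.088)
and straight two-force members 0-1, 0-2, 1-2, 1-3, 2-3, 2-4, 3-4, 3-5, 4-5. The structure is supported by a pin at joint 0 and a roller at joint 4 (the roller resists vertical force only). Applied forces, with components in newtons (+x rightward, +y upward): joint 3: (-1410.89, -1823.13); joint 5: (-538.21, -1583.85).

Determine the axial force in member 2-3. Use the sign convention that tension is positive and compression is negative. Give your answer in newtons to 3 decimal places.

N=6 nodes, M=9 members, R=3 reactions → 2N=12, M+R=12
member 0 (0-1): L=1.2274, (cx,cy)=(0.3316,0.9434)
member 1 (0-2): L=0.7780, (cx,cy)=(1.0000,0.0000)
member 2 (1-2): L=1.2160, (cx,cy)=(0.3051,-0.9523)
member 3 (1-3): L=0.8296, (cx,cy)=(0.9981,-0.0615)
member 4 (2-3): L=1.1976, (cx,cy)=(0.3816,0.9243)
member 5 (2-4): L=0.8900, (cx,cy)=(1.0000,0.0000)
member 6 (3-4): L=1.1887, (cx,cy)=(0.3643,-0.9313)
member 7 (3-5): L=0.8652, (cx,cy)=(0.9998,-0.0220)
member 8 (4-5): L=1.1706, (cx,cy)=(0.3690,0.9294)
solve A·x = −loads:
  F[0-1] = -1431.4762 N (compression)
  F[0-2] = -1474.4454 N (compression)
  F[1-2] = +1477.9737 N (tension)
  F[1-3] = -927.3443 N (compression)
  F[2-3] = -1522.7242 N (compression)
  F[2-4] = -442.4541 N (compression)
  F[3-4] = -509.6282 N (compression)
  F[3-5] = +89.9093 N (tension)
  F[4-5] = -1702.0097 N (compression)
  Rx@0 = +1949.1000 N
  Ry@0 = +1350.4915 N
  Ry@4 = +2056.4885 N

-1522.724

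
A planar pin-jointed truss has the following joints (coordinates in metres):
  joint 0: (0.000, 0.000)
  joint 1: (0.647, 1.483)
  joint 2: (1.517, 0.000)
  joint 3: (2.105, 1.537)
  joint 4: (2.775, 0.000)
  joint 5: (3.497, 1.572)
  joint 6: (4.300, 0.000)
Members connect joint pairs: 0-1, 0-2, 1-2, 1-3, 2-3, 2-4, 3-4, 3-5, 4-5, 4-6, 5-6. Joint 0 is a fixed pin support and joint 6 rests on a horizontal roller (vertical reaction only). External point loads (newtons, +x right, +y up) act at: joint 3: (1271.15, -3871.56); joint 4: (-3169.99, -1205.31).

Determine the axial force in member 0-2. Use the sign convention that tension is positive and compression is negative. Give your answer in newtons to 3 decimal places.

-1048.361

N=7 nodes, M=11 members, R=3 reactions → 2N=14, M+R=14
member 0 (0-1): L=1.6180, (cx,cy)=(0.3999,0.9166)
member 1 (0-2): L=1.5170, (cx,cy)=(1.0000,0.0000)
member 2 (1-2): L=1.7194, (cx,cy)=(0.5060,-0.8625)
member 3 (1-3): L=1.4590, (cx,cy)=(0.9993,0.0370)
member 4 (2-3): L=1.6456, (cx,cy)=(0.3573,0.9340)
member 5 (2-4): L=1.2580, (cx,cy)=(1.0000,0.0000)
member 6 (3-4): L=1.6767, (cx,cy)=(0.3996,-0.9167)
member 7 (3-5): L=1.3924, (cx,cy)=(0.9997,0.0251)
member 8 (4-5): L=1.7299, (cx,cy)=(0.4174,0.9087)
member 9 (4-6): L=1.5250, (cx,cy)=(1.0000,0.0000)
member 10 (5-6): L=1.7652, (cx,cy)=(0.4549,-0.8905)
solve A·x = −loads:
  F[0-1] = -2126.8452 N (compression)
  F[0-2] = -1048.3606 N (compression)
  F[1-2] = +2176.2842 N (tension)
  F[1-3] = -1953.0240 N (compression)
  F[2-3] = -2009.7877 N (compression)
  F[2-4] = +770.9611 N (tension)
  F[3-4] = -2181.0392 N (compression)
  F[3-5] = -3070.3817 N (compression)
  F[4-5] = +3526.4887 N (tension)
  F[4-6] = +1597.5569 N (tension)
  F[5-6] = -3511.8748 N (compression)
  Rx@0 = +1898.8400 N
  Ry@0 = +1949.3987 N
  Ry@6 = +3127.4713 N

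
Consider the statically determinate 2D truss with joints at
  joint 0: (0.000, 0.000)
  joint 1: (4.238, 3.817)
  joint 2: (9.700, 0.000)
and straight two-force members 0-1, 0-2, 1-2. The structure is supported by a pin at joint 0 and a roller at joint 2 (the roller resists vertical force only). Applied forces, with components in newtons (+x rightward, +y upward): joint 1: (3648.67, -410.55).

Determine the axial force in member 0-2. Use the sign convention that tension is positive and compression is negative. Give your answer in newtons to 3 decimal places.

2311.215

N=3 nodes, M=3 members, R=3 reactions → 2N=6, M+R=6
member 0 (0-1): L=5.7035, (cx,cy)=(0.7430,0.6692)
member 1 (0-2): L=9.7000, (cx,cy)=(1.0000,0.0000)
member 2 (1-2): L=6.6636, (cx,cy)=(0.8197,-0.5728)
solve A·x = −loads:
  F[0-1] = +1799.9523 N (tension)
  F[0-2] = +2311.2155 N (tension)
  F[1-2] = -2819.6459 N (compression)
  Rx@0 = -3648.6700 N
  Ry@0 = -1204.5927 N
  Ry@2 = +1615.1427 N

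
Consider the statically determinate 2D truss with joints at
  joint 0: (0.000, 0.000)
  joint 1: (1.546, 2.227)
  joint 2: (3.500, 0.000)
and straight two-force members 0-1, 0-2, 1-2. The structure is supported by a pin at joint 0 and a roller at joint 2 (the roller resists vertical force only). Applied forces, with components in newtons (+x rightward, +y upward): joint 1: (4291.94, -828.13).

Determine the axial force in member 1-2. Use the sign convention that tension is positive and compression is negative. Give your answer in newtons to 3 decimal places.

N=3 nodes, M=3 members, R=3 reactions → 2N=6, M+R=6
member 0 (0-1): L=2.7110, (cx,cy)=(0.5703,0.8215)
member 1 (0-2): L=3.5000, (cx,cy)=(1.0000,0.0000)
member 2 (1-2): L=2.9627, (cx,cy)=(0.6595,-0.7517)
solve A·x = −loads:
  F[0-1] = +2761.6241 N (tension)
  F[0-2] = +2717.0839 N (tension)
  F[1-2] = -4119.7181 N (compression)
  Rx@0 = -4291.9400 N
  Ry@0 = -2268.5670 N
  Ry@2 = +3096.6970 N

-4119.718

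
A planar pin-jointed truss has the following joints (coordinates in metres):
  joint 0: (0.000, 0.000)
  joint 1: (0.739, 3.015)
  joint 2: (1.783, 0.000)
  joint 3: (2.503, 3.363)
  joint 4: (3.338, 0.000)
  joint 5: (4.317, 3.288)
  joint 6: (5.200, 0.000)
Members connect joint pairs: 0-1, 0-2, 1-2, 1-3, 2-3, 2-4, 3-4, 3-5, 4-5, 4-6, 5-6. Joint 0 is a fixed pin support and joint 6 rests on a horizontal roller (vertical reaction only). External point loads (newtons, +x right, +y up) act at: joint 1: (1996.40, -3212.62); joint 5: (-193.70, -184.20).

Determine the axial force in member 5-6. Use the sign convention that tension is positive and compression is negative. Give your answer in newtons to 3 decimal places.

N=7 nodes, M=11 members, R=3 reactions → 2N=14, M+R=14
member 0 (0-1): L=3.1042, (cx,cy)=(0.2381,0.9713)
member 1 (0-2): L=1.7830, (cx,cy)=(1.0000,0.0000)
member 2 (1-2): L=3.1906, (cx,cy)=(0.3272,-0.9450)
member 3 (1-3): L=1.7980, (cx,cy)=(0.9811,0.1935)
member 4 (2-3): L=3.4392, (cx,cy)=(0.2094,0.9778)
member 5 (2-4): L=1.5550, (cx,cy)=(1.0000,0.0000)
member 6 (3-4): L=3.4651, (cx,cy)=(0.2410,-0.9705)
member 7 (3-5): L=1.8155, (cx,cy)=(0.9991,-0.0413)
member 8 (4-5): L=3.4307, (cx,cy)=(0.2854,0.9584)
member 9 (4-6): L=1.8620, (cx,cy)=(1.0000,0.0000)
member 10 (5-6): L=3.4045, (cx,cy)=(0.2594,-0.9658)
solve A·x = −loads:
  F[0-1] = -1804.1549 N (compression)
  F[0-2] = +2232.1989 N (tension)
  F[1-2] = -1920.6596 N (compression)
  F[1-3] = -1832.0883 N (compression)
  F[2-3] = +1856.0612 N (tension)
  F[2-4] = +1215.1777 N (tension)
  F[3-4] = -1459.6397 N (compression)
  F[3-5] = -1058.0463 N (compression)
  F[4-5] = +1478.0885 N (tension)
  F[4-6] = +441.6435 N (tension)
  F[5-6] = -1702.8041 N (compression)
  Rx@0 = -1802.7000 N
  Ry@0 = +1752.2858 N
  Ry@6 = +1644.5342 N

-1702.804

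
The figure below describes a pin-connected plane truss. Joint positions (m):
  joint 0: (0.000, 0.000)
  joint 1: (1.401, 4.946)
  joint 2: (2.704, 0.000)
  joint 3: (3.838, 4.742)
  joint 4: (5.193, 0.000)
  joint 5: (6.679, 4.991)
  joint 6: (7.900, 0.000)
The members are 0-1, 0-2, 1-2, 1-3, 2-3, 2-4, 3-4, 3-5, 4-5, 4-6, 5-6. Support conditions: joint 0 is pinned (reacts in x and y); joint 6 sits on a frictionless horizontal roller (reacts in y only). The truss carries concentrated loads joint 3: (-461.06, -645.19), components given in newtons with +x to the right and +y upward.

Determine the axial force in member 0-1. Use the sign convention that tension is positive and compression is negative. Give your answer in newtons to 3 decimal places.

N=7 nodes, M=11 members, R=3 reactions → 2N=14, M+R=14
member 0 (0-1): L=5.1406, (cx,cy)=(0.2725,0.9621)
member 1 (0-2): L=2.7040, (cx,cy)=(1.0000,0.0000)
member 2 (1-2): L=5.1148, (cx,cy)=(0.2548,-0.9670)
member 3 (1-3): L=2.4455, (cx,cy)=(0.9965,-0.0834)
member 4 (2-3): L=4.8757, (cx,cy)=(0.2326,0.9726)
member 5 (2-4): L=2.4890, (cx,cy)=(1.0000,0.0000)
member 6 (3-4): L=4.9318, (cx,cy)=(0.2747,-0.9615)
member 7 (3-5): L=2.8519, (cx,cy)=(0.9962,0.0873)
member 8 (4-5): L=5.2075, (cx,cy)=(0.2854,0.9584)
member 9 (4-6): L=2.7070, (cx,cy)=(1.0000,0.0000)
member 10 (5-6): L=5.1382, (cx,cy)=(0.2376,-0.9714)
solve A·x = −loads:
  F[0-1] = -632.4353 N (compression)
  F[0-2] = -288.6983 N (compression)
  F[1-2] = +658.7032 N (tension)
  F[1-3] = -341.3582 N (compression)
  F[2-3] = -654.9303 N (compression)
  F[2-4] = +31.4332 N (tension)
  F[3-4] = -40.0268 N (compression)
  F[3-5] = -20.5143 N (compression)
  F[4-5] = +40.1560 N (tension)
  F[4-6] = +8.9771 N (tension)
  F[5-6] = -37.7774 N (compression)
  Rx@0 = +461.0600 N
  Ry@0 = +608.4947 N
  Ry@6 = +36.6953 N

-632.435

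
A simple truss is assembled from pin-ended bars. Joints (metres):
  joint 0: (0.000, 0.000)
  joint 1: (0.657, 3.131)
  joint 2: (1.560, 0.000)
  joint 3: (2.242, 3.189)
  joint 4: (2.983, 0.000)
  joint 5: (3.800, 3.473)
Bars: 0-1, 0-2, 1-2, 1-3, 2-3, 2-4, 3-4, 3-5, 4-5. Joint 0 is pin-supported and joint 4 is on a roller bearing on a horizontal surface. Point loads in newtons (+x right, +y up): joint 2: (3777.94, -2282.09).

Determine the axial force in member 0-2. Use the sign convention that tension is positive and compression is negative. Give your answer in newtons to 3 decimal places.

4006.377

N=6 nodes, M=9 members, R=3 reactions → 2N=12, M+R=12
member 0 (0-1): L=3.1992, (cx,cy)=(0.2054,0.9787)
member 1 (0-2): L=1.5600, (cx,cy)=(1.0000,0.0000)
member 2 (1-2): L=3.2586, (cx,cy)=(0.2771,-0.9608)
member 3 (1-3): L=1.5861, (cx,cy)=(0.9993,0.0366)
member 4 (2-3): L=3.2611, (cx,cy)=(0.2091,0.9779)
member 5 (2-4): L=1.4230, (cx,cy)=(1.0000,0.0000)
member 6 (3-4): L=3.2740, (cx,cy)=(0.2263,-0.9741)
member 7 (3-5): L=1.5837, (cx,cy)=(0.9838,0.1793)
member 8 (4-5): L=3.5678, (cx,cy)=(0.2290,0.9734)
solve A·x = −loads:
  F[0-1] = -1112.3494 N (compression)
  F[0-2] = +4006.3771 N (tension)
  F[1-2] = +1112.5700 N (tension)
  F[1-3] = -537.1025 N (compression)
  F[2-3] = +1240.5217 N (tension)
  F[2-4] = +277.3114 N (tension)
  F[3-4] = -1225.2444 N (compression)
  F[3-5] = -0.0000 N (compression)
  F[4-5] = -0.0000 N (compression)
  Rx@0 = -3777.9400 N
  Ry@0 = +1088.6403 N
  Ry@4 = +1193.4497 N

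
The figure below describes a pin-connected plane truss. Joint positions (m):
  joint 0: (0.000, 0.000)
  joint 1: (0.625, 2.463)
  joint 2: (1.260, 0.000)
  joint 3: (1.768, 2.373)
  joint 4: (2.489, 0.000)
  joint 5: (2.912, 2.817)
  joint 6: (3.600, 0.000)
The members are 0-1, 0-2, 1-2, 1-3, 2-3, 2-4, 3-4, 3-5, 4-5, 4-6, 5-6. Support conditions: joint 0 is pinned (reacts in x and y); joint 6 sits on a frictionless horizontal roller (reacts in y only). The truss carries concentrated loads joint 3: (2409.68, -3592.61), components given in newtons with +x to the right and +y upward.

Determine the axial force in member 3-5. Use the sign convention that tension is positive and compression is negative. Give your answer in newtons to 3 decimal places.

-1506.171

N=7 nodes, M=11 members, R=3 reactions → 2N=14, M+R=14
member 0 (0-1): L=2.5411, (cx,cy)=(0.2460,0.9693)
member 1 (0-2): L=1.2600, (cx,cy)=(1.0000,0.0000)
member 2 (1-2): L=2.5435, (cx,cy)=(0.2497,-0.9683)
member 3 (1-3): L=1.1465, (cx,cy)=(0.9969,-0.0785)
member 4 (2-3): L=2.4268, (cx,cy)=(0.2093,0.9778)
member 5 (2-4): L=1.2290, (cx,cy)=(1.0000,0.0000)
member 6 (3-4): L=2.4801, (cx,cy)=(0.2907,-0.9568)
member 7 (3-5): L=1.2271, (cx,cy)=(0.9322,0.3618)
member 8 (4-5): L=2.8486, (cx,cy)=(0.1485,0.9889)
member 9 (4-6): L=1.1110, (cx,cy)=(1.0000,0.0000)
member 10 (5-6): L=2.8998, (cx,cy)=(0.2373,-0.9714)
solve A·x = −loads:
  F[0-1] = -247.4606 N (compression)
  F[0-2] = +2470.5455 N (tension)
  F[1-2] = +257.8864 N (tension)
  F[1-3] = -125.6350 N (compression)
  F[2-3] = -255.3786 N (compression)
  F[2-4] = +2588.3863 N (tension)
  F[3-4] = -4073.6484 N (compression)
  F[3-5] = -1506.1708 N (compression)
  F[4-5] = +3941.4073 N (tension)
  F[4-6] = +818.8473 N (tension)
  F[5-6] = -3451.2973 N (compression)
  Rx@0 = -2409.6800 N
  Ry@0 = +239.8586 N
  Ry@6 = +3352.7514 N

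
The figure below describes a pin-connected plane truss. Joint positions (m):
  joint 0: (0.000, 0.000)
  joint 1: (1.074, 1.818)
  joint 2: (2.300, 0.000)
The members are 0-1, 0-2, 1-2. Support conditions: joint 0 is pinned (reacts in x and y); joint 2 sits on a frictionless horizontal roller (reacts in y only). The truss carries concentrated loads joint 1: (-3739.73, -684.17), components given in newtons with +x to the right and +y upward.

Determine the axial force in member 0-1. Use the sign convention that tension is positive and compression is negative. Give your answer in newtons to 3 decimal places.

-3856.876

N=3 nodes, M=3 members, R=3 reactions → 2N=6, M+R=6
member 0 (0-1): L=2.1115, (cx,cy)=(0.5086,0.8610)
member 1 (0-2): L=2.3000, (cx,cy)=(1.0000,0.0000)
member 2 (1-2): L=2.1928, (cx,cy)=(0.5591,-0.8291)
solve A·x = −loads:
  F[0-1] = -3856.8760 N (compression)
  F[0-2] = -1777.9934 N (compression)
  F[1-2] = +3180.0279 N (tension)
  Rx@0 = +3739.7300 N
  Ry@0 = +3320.7050 N
  Ry@2 = -2636.5350 N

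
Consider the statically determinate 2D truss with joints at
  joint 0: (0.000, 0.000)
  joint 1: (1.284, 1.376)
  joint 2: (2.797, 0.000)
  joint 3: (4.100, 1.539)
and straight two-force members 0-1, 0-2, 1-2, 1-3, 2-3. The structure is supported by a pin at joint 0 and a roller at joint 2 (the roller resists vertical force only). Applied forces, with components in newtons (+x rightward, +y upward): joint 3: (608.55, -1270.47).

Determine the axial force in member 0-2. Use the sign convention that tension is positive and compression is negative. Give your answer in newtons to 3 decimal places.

-256.191

N=4 nodes, M=5 members, R=3 reactions → 2N=8, M+R=8
member 0 (0-1): L=1.8820, (cx,cy)=(0.6822,0.7311)
member 1 (0-2): L=2.7970, (cx,cy)=(1.0000,0.0000)
member 2 (1-2): L=2.0451, (cx,cy)=(0.7398,-0.6728)
member 3 (1-3): L=2.8207, (cx,cy)=(0.9983,0.0578)
member 4 (2-3): L=2.0165, (cx,cy)=(0.6462,0.7632)
solve A·x = −loads:
  F[0-1] = +1267.4976 N (tension)
  F[0-2] = -256.1907 N (compression)
  F[1-2] = -1224.9795 N (compression)
  F[1-3] = +1773.9539 N (tension)
  F[2-3] = -1798.9838 N (compression)
  Rx@0 = -608.5500 N
  Ry@0 = -926.7003 N
  Ry@2 = +2197.1703 N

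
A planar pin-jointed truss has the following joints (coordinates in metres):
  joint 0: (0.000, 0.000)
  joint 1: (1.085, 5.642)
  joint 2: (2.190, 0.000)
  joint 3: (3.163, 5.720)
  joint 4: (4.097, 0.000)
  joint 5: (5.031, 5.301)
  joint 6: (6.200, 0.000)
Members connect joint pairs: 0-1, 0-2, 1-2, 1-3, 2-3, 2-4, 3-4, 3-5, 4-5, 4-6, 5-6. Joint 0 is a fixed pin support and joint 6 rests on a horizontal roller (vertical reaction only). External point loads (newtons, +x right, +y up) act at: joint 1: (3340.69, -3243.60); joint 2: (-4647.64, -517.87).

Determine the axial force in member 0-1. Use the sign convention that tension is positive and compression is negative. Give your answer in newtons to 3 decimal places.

N=7 nodes, M=11 members, R=3 reactions → 2N=14, M+R=14
member 0 (0-1): L=5.7454, (cx,cy)=(0.1888,0.9820)
member 1 (0-2): L=2.1900, (cx,cy)=(1.0000,0.0000)
member 2 (1-2): L=5.7492, (cx,cy)=(0.1922,-0.9814)
member 3 (1-3): L=2.0795, (cx,cy)=(0.9993,0.0375)
member 4 (2-3): L=5.8022, (cx,cy)=(0.1677,0.9858)
member 5 (2-4): L=1.9070, (cx,cy)=(1.0000,0.0000)
member 6 (3-4): L=5.7958, (cx,cy)=(0.1612,-0.9869)
member 7 (3-5): L=1.9144, (cx,cy)=(0.9758,-0.2189)
member 8 (4-5): L=5.3827, (cx,cy)=(0.1735,0.9848)
member 9 (4-6): L=2.1030, (cx,cy)=(1.0000,0.0000)
member 10 (5-6): L=5.4284, (cx,cy)=(0.2154,-0.9765)
solve A·x = −loads:
  F[0-1] = +29.6464 N (tension)
  F[0-2] = -1312.5486 N (compression)
  F[1-2] = -3437.1861 N (compression)
  F[1-3] = -2676.3443 N (compression)
  F[2-3] = +3946.8643 N (tension)
  F[2-4] = +2012.5875 N (tension)
  F[3-4] = -3512.0039 N (compression)
  F[3-5] = -1482.5642 N (compression)
  F[4-5] = +3519.4900 N (tension)
  F[4-6] = +835.9161 N (tension)
  F[5-6] = -3881.6588 N (compression)
  Rx@0 = +1306.9500 N
  Ry@0 = -29.1129 N
  Ry@6 = +3790.5829 N

29.646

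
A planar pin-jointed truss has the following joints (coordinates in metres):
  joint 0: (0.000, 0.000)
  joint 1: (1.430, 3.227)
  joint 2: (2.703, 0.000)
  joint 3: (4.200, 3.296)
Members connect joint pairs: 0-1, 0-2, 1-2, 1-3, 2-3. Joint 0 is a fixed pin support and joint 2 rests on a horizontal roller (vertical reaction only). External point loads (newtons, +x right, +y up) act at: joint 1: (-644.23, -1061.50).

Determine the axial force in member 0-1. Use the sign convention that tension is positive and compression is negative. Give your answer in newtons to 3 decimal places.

N=4 nodes, M=5 members, R=3 reactions → 2N=8, M+R=8
member 0 (0-1): L=3.5296, (cx,cy)=(0.4051,0.9143)
member 1 (0-2): L=2.7030, (cx,cy)=(1.0000,0.0000)
member 2 (1-2): L=3.4690, (cx,cy)=(0.3670,-0.9302)
member 3 (1-3): L=2.7709, (cx,cy)=(0.9997,0.0249)
member 4 (2-3): L=3.6200, (cx,cy)=(0.4135,0.9105)
solve A·x = −loads:
  F[0-1] = -1388.0610 N (compression)
  F[0-2] = -81.8719 N (compression)
  F[1-2] = +223.1066 N (tension)
  F[1-3] = +0.0000 N (tension)
  F[2-3] = +0.0000 N (tension)
  Rx@0 = +644.2300 N
  Ry@0 = +1269.0417 N
  Ry@2 = -207.5417 N

-1388.061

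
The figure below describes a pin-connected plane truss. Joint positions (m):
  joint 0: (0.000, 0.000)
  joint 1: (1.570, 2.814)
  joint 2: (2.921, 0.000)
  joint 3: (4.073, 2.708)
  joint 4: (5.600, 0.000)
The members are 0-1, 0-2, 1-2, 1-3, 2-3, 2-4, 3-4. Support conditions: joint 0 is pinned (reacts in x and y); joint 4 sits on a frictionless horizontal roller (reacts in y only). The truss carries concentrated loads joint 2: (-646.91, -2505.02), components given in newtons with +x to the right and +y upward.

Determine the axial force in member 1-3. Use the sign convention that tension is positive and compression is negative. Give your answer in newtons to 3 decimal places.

N=5 nodes, M=7 members, R=3 reactions → 2N=10, M+R=10
member 0 (0-1): L=3.2223, (cx,cy)=(0.4872,0.8733)
member 1 (0-2): L=2.9210, (cx,cy)=(1.0000,0.0000)
member 2 (1-2): L=3.1215, (cx,cy)=(0.4328,-0.9015)
member 3 (1-3): L=2.5052, (cx,cy)=(0.9991,-0.0423)
member 4 (2-3): L=2.9429, (cx,cy)=(0.3915,0.9202)
member 5 (2-4): L=2.6790, (cx,cy)=(1.0000,0.0000)
member 6 (3-4): L=3.1089, (cx,cy)=(0.4912,-0.8711)
solve A·x = −loads:
  F[0-1] = -1372.2827 N (compression)
  F[0-2] = +21.6978 N (tension)
  F[1-2] = +1388.9893 N (tension)
  F[1-3] = -1270.9060 N (compression)
  F[2-3] = +1361.5168 N (tension)
  F[2-4] = +736.7923 N (tension)
  F[3-4] = -1500.0538 N (compression)
  Rx@0 = +646.9100 N
  Ry@0 = +1198.3837 N
  Ry@4 = +1306.6363 N

-1270.906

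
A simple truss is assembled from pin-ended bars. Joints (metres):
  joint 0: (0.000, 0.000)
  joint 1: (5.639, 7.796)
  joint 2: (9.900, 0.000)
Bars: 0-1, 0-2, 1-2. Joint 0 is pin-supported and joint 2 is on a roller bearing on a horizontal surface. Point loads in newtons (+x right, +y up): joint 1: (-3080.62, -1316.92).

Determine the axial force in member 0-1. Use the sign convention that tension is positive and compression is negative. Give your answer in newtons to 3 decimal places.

N=3 nodes, M=3 members, R=3 reactions → 2N=6, M+R=6
member 0 (0-1): L=9.6216, (cx,cy)=(0.5861,0.8103)
member 1 (0-2): L=9.9000, (cx,cy)=(1.0000,0.0000)
member 2 (1-2): L=8.8845, (cx,cy)=(0.4796,-0.8775)
solve A·x = −loads:
  F[0-1] = -3693.5420 N (compression)
  F[0-2] = -915.9282 N (compression)
  F[1-2] = +1909.7706 N (tension)
  Rx@0 = +3080.6200 N
  Ry@0 = +2992.7181 N
  Ry@2 = -1675.7981 N

-3693.542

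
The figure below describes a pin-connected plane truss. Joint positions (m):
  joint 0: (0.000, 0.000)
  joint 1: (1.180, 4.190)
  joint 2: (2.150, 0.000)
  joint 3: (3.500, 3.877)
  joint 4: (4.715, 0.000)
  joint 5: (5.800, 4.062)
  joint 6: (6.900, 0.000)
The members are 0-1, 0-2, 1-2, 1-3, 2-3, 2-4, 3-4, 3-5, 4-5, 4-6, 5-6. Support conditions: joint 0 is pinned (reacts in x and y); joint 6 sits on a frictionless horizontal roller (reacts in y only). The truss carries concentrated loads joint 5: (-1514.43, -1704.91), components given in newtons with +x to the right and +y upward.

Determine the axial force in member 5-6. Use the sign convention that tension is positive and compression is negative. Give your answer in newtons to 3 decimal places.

-561.081

N=7 nodes, M=11 members, R=3 reactions → 2N=14, M+R=14
member 0 (0-1): L=4.3530, (cx,cy)=(0.2711,0.9626)
member 1 (0-2): L=2.1500, (cx,cy)=(1.0000,0.0000)
member 2 (1-2): L=4.3008, (cx,cy)=(0.2255,-0.9742)
member 3 (1-3): L=2.3410, (cx,cy)=(0.9910,-0.1337)
member 4 (2-3): L=4.1053, (cx,cy)=(0.3288,0.9444)
member 5 (2-4): L=2.5650, (cx,cy)=(1.0000,0.0000)
member 6 (3-4): L=4.0629, (cx,cy)=(0.2990,-0.9542)
member 7 (3-5): L=2.3074, (cx,cy)=(0.9968,0.0802)
member 8 (4-5): L=4.2044, (cx,cy)=(0.2581,0.9661)
member 9 (4-6): L=2.1850, (cx,cy)=(1.0000,0.0000)
member 10 (5-6): L=4.2083, (cx,cy)=(0.2614,-0.9652)
solve A·x = −loads:
  F[0-1] = -1208.5884 N (compression)
  F[0-2] = -1186.8080 N (compression)
  F[1-2] = +1279.4329 N (tension)
  F[1-3] = -621.7661 N (compression)
  F[2-3] = -1319.8719 N (compression)
  F[2-4] = -464.2173 N (compression)
  F[3-4] = +1102.8011 N (tension)
  F[3-5] = -1384.4575 N (compression)
  F[4-5] = -1089.2296 N (compression)
  F[4-6] = +146.6597 N (tension)
  F[5-6] = -561.0810 N (compression)
  Rx@0 = +1514.4300 N
  Ry@0 = +1163.3356 N
  Ry@6 = +541.5744 N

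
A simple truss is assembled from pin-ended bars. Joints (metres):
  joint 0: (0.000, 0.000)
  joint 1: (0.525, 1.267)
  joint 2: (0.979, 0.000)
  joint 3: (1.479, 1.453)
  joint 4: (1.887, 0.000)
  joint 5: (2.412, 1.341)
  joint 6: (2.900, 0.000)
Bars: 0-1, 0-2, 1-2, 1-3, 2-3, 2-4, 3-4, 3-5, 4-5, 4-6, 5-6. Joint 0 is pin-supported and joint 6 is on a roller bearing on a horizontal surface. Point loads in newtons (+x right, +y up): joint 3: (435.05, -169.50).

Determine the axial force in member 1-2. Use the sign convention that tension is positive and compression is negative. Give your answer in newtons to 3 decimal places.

-123.139

N=7 nodes, M=11 members, R=3 reactions → 2N=14, M+R=14
member 0 (0-1): L=1.3715, (cx,cy)=(0.3828,0.9238)
member 1 (0-2): L=0.9790, (cx,cy)=(1.0000,0.0000)
member 2 (1-2): L=1.3459, (cx,cy)=(0.3373,-0.9414)
member 3 (1-3): L=0.9720, (cx,cy)=(0.9815,0.1914)
member 4 (2-3): L=1.5366, (cx,cy)=(0.3254,0.9456)
member 5 (2-4): L=0.9080, (cx,cy)=(1.0000,0.0000)
member 6 (3-4): L=1.5092, (cx,cy)=(0.2703,-0.9628)
member 7 (3-5): L=0.9397, (cx,cy)=(0.9929,-0.1192)
member 8 (4-5): L=1.4401, (cx,cy)=(0.3646,0.9312)
member 9 (4-6): L=1.0130, (cx,cy)=(1.0000,0.0000)
member 10 (5-6): L=1.4270, (cx,cy)=(0.3420,-0.9397)
solve A·x = −loads:
  F[0-1] = +146.0442 N (tension)
  F[0-2] = +379.1439 N (tension)
  F[1-2] = -123.1389 N (compression)
  F[1-3] = +99.2787 N (tension)
  F[2-3] = +122.5930 N (tension)
  F[2-4] = +297.7157 N (tension)
  F[3-4] = -288.8080 N (compression)
  F[3-5] = -221.2154 N (compression)
  F[4-5] = +298.6035 N (tension)
  F[4-6] = +110.7807 N (tension)
  F[5-6] = -323.9505 N (compression)
  Rx@0 = -435.0500 N
  Ry@0 = -134.9201 N
  Ry@6 = +304.4201 N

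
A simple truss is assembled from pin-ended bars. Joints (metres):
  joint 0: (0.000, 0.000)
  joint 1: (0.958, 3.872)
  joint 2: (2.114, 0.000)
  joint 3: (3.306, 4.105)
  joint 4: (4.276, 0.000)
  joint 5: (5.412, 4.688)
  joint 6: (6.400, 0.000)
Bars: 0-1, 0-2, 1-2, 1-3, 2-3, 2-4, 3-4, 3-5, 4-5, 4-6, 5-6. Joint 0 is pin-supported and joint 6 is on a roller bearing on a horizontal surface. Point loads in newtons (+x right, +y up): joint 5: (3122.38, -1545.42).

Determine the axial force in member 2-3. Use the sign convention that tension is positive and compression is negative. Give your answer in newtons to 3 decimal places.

N=7 nodes, M=11 members, R=3 reactions → 2N=14, M+R=14
member 0 (0-1): L=3.9888, (cx,cy)=(0.2402,0.9707)
member 1 (0-2): L=2.1140, (cx,cy)=(1.0000,0.0000)
member 2 (1-2): L=4.0409, (cx,cy)=(0.2861,-0.9582)
member 3 (1-3): L=2.3595, (cx,cy)=(0.9951,0.0987)
member 4 (2-3): L=4.2746, (cx,cy)=(0.2789,0.9603)
member 5 (2-4): L=2.1620, (cx,cy)=(1.0000,0.0000)
member 6 (3-4): L=4.2180, (cx,cy)=(0.2300,-0.9732)
member 7 (3-5): L=2.1852, (cx,cy)=(0.9638,0.2668)
member 8 (4-5): L=4.8237, (cx,cy)=(0.2355,0.9719)
member 9 (4-6): L=2.1240, (cx,cy)=(1.0000,0.0000)
member 10 (5-6): L=4.7910, (cx,cy)=(0.2062,-0.9785)
solve A·x = −loads:
  F[0-1] = +2110.3398 N (tension)
  F[0-2] = +2615.5284 N (tension)
  F[1-2] = -2025.4230 N (compression)
  F[1-3] = +1091.6122 N (tension)
  F[2-3] = +2020.9407 N (tension)
  F[2-4] = +1472.5458 N (tension)
  F[3-4] = -1535.2595 N (compression)
  F[3-5] = +2078.2170 N (tension)
  F[4-5] = +1537.3541 N (tension)
  F[4-6] = +757.4363 N (tension)
  F[5-6] = -3672.9372 N (compression)
  Rx@0 = -3122.3800 N
  Ry@0 = -2048.5691 N
  Ry@6 = +3593.9891 N

2020.941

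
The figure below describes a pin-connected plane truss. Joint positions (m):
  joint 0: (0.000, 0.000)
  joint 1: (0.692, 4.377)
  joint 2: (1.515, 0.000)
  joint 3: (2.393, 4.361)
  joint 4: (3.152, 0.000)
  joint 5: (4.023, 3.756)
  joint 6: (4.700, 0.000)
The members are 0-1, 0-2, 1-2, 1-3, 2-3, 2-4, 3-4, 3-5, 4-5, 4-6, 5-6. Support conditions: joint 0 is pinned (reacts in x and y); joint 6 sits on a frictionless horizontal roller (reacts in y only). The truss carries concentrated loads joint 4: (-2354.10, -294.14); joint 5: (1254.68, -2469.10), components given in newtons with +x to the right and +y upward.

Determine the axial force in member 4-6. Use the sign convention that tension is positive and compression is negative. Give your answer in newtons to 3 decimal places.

N=7 nodes, M=11 members, R=3 reactions → 2N=14, M+R=14
member 0 (0-1): L=4.4314, (cx,cy)=(0.1562,0.9877)
member 1 (0-2): L=1.5150, (cx,cy)=(1.0000,0.0000)
member 2 (1-2): L=4.4537, (cx,cy)=(0.1848,-0.9828)
member 3 (1-3): L=1.7011, (cx,cy)=(1.0000,-0.0094)
member 4 (2-3): L=4.4485, (cx,cy)=(0.1974,0.9803)
member 5 (2-4): L=1.6370, (cx,cy)=(1.0000,0.0000)
member 6 (3-4): L=4.4266, (cx,cy)=(0.1715,-0.9852)
member 7 (3-5): L=1.7387, (cx,cy)=(0.9375,-0.3480)
member 8 (4-5): L=3.8557, (cx,cy)=(0.2259,0.9742)
member 9 (4-6): L=1.5480, (cx,cy)=(1.0000,0.0000)
member 10 (5-6): L=3.8165, (cx,cy)=(0.1774,-0.9841)
solve A·x = −loads:
  F[0-1] = +556.9753 N (tension)
  F[0-2] = -1186.3970 N (compression)
  F[1-2] = -561.6086 N (compression)
  F[1-3] = +190.7652 N (tension)
  F[2-3] = +563.0115 N (tension)
  F[2-4] = -1401.2981 N (compression)
  F[3-4] = -718.5615 N (compression)
  F[3-5] = +453.4227 N (tension)
  F[4-5] = +1028.6501 N (tension)
  F[4-6] = +597.2204 N (tension)
  F[5-6] = -3366.7751 N (compression)
  Rx@0 = +1099.4200 N
  Ry@0 = -550.1423 N
  Ry@6 = +3313.3823 N

597.220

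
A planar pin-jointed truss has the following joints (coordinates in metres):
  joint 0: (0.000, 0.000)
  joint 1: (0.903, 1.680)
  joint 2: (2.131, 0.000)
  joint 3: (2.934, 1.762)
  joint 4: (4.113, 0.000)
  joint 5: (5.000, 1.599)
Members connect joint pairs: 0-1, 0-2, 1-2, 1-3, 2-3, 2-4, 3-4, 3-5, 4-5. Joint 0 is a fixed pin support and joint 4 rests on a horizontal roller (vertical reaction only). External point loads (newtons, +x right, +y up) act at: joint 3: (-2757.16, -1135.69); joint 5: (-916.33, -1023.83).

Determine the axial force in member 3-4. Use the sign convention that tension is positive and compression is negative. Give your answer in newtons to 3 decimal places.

N=6 nodes, M=9 members, R=3 reactions → 2N=12, M+R=12
member 0 (0-1): L=1.9073, (cx,cy)=(0.4734,0.8808)
member 1 (0-2): L=2.1310, (cx,cy)=(1.0000,0.0000)
member 2 (1-2): L=2.0810, (cx,cy)=(0.5901,-0.8073)
member 3 (1-3): L=2.0327, (cx,cy)=(0.9992,0.0403)
member 4 (2-3): L=1.9364, (cx,cy)=(0.4147,0.9100)
member 5 (2-4): L=1.9820, (cx,cy)=(1.0000,0.0000)
member 6 (3-4): L=2.1201, (cx,cy)=(0.5561,-0.8311)
member 7 (3-5): L=2.0724, (cx,cy)=(0.9969,-0.0787)
member 8 (4-5): L=1.8285, (cx,cy)=(0.4851,0.8745)
solve A·x = −loads:
  F[0-1] = -1864.3347 N (compression)
  F[0-2] = -2790.8336 N (compression)
  F[1-2] = +1932.8913 N (tension)
  F[1-3] = -2024.9290 N (compression)
  F[2-3] = -1714.8714 N (compression)
  F[2-4] = -939.0562 N (compression)
  F[3-4] = +641.0684 N (tension)
  F[3-5] = -334.8184 N (compression)
  F[4-5] = -1200.9196 N (compression)
  Rx@0 = +3673.4900 N
  Ry@0 = +1642.1514 N
  Ry@4 = +517.3686 N

641.068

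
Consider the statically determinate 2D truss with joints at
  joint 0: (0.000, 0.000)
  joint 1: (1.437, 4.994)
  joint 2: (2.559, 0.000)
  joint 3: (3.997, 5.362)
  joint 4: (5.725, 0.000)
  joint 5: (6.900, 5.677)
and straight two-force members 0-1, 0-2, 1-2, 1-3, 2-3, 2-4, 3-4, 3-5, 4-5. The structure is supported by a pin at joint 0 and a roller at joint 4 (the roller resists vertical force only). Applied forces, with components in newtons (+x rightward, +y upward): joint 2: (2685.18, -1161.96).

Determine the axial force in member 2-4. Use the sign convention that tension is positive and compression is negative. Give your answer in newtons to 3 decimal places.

N=6 nodes, M=9 members, R=3 reactions → 2N=12, M+R=12
member 0 (0-1): L=5.1966, (cx,cy)=(0.2765,0.9610)
member 1 (0-2): L=2.5590, (cx,cy)=(1.0000,0.0000)
member 2 (1-2): L=5.1185, (cx,cy)=(0.2192,-0.9757)
member 3 (1-3): L=2.5863, (cx,cy)=(0.9898,0.1423)
member 4 (2-3): L=5.5515, (cx,cy)=(0.2590,0.9659)
member 5 (2-4): L=3.1660, (cx,cy)=(1.0000,0.0000)
member 6 (3-4): L=5.6336, (cx,cy)=(0.3067,-0.9518)
member 7 (3-5): L=2.9200, (cx,cy)=(0.9942,0.1079)
member 8 (4-5): L=5.7973, (cx,cy)=(0.2027,0.9792)
solve A·x = −loads:
  F[0-1] = -668.6521 N (compression)
  F[0-2] = +2870.0791 N (tension)
  F[1-2] = +611.6027 N (tension)
  F[1-3] = -322.2444 N (compression)
  F[2-3] = +585.2057 N (tension)
  F[2-4] = +167.3797 N (tension)
  F[3-4] = -545.6853 N (compression)
  F[3-5] = +0.0000 N (tension)
  F[4-5] = +0.0000 N (tension)
  Rx@0 = -2685.1800 N
  Ry@0 = +642.5791 N
  Ry@4 = +519.3809 N

167.380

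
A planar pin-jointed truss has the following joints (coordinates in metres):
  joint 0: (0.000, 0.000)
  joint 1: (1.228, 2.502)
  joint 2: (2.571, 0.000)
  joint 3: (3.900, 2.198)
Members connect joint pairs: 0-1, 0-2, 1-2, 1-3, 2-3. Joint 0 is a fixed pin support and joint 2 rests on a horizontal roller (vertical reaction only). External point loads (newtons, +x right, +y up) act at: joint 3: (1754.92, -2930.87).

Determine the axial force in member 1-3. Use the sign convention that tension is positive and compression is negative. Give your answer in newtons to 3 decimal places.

3321.319

N=4 nodes, M=5 members, R=3 reactions → 2N=8, M+R=8
member 0 (0-1): L=2.7871, (cx,cy)=(0.4406,0.8977)
member 1 (0-2): L=2.5710, (cx,cy)=(1.0000,0.0000)
member 2 (1-2): L=2.8397, (cx,cy)=(0.4729,-0.8811)
member 3 (1-3): L=2.6892, (cx,cy)=(0.9936,-0.1130)
member 4 (2-3): L=2.5685, (cx,cy)=(0.5174,0.8557)
solve A·x = −loads:
  F[0-1] = +3358.9484 N (tension)
  F[0-2] = +274.9687 N (tension)
  F[1-2] = -3848.3971 N (compression)
  F[1-3] = +3321.3186 N (tension)
  F[2-3] = -2986.2219 N (compression)
  Rx@0 = -1754.9200 N
  Ry@0 = -3015.3405 N
  Ry@2 = +5946.2105 N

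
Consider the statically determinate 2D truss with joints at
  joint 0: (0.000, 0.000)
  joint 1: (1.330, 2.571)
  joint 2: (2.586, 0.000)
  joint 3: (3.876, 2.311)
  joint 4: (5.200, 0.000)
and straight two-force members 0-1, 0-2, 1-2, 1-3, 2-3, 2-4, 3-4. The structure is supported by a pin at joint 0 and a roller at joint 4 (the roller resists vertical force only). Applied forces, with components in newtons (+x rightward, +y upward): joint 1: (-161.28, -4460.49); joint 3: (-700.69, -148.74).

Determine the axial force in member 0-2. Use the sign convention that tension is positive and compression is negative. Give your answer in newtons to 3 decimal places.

1077.238

N=5 nodes, M=7 members, R=3 reactions → 2N=10, M+R=10
member 0 (0-1): L=2.8946, (cx,cy)=(0.4595,0.8882)
member 1 (0-2): L=2.5860, (cx,cy)=(1.0000,0.0000)
member 2 (1-2): L=2.8614, (cx,cy)=(0.4389,-0.8985)
member 3 (1-3): L=2.5592, (cx,cy)=(0.9948,-0.1016)
member 4 (2-3): L=2.6467, (cx,cy)=(0.4874,0.8732)
member 5 (2-4): L=2.6140, (cx,cy)=(1.0000,0.0000)
member 6 (3-4): L=2.6634, (cx,cy)=(0.4971,-0.8677)
solve A·x = −loads:
  F[0-1] = -4220.5324 N (compression)
  F[0-2] = +1077.2376 N (tension)
  F[1-2] = -621.1613 N (compression)
  F[1-3] = -1513.0995 N (compression)
  F[2-3] = +639.1861 N (tension)
  F[2-4] = +493.0375 N (tension)
  F[3-4] = -991.8095 N (compression)
  Rx@0 = +861.9700 N
  Ry@0 = +3748.6488 N
  Ry@4 = +860.5812 N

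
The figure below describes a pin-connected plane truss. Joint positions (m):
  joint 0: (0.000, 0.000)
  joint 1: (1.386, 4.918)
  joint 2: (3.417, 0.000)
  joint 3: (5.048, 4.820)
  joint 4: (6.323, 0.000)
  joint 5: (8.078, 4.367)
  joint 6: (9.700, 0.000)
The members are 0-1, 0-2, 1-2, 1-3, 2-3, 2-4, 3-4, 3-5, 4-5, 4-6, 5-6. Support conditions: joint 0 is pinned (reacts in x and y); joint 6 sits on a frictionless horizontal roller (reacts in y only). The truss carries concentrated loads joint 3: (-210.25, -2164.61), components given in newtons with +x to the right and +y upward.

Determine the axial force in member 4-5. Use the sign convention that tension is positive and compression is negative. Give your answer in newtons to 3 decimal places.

981.334

N=7 nodes, M=11 members, R=3 reactions → 2N=14, M+R=14
member 0 (0-1): L=5.1096, (cx,cy)=(0.2713,0.9625)
member 1 (0-2): L=3.4170, (cx,cy)=(1.0000,0.0000)
member 2 (1-2): L=5.3209, (cx,cy)=(0.3817,-0.9243)
member 3 (1-3): L=3.6633, (cx,cy)=(0.9996,-0.0268)
member 4 (2-3): L=5.0885, (cx,cy)=(0.3205,0.9472)
member 5 (2-4): L=2.9060, (cx,cy)=(1.0000,0.0000)
member 6 (3-4): L=4.9858, (cx,cy)=(0.2557,-0.9667)
member 7 (3-5): L=3.0637, (cx,cy)=(0.9890,-0.1479)
member 8 (4-5): L=4.7065, (cx,cy)=(0.3729,0.9279)
member 9 (4-6): L=3.3770, (cx,cy)=(1.0000,0.0000)
member 10 (5-6): L=4.6585, (cx,cy)=(0.3482,-0.9374)
solve A·x = −loads:
  F[0-1] = -1187.1025 N (compression)
  F[0-2] = +111.7582 N (tension)
  F[1-2] = +1259.4362 N (tension)
  F[1-3] = -803.0279 N (compression)
  F[2-3] = -1228.9163 N (compression)
  F[2-4] = +986.3930 N (tension)
  F[3-4] = -941.8728 N (compression)
  F[3-5] = -753.8164 N (compression)
  F[4-5] = +981.3336 N (tension)
  F[4-6] = +379.5989 N (tension)
  F[5-6] = -1090.2340 N (compression)
  Rx@0 = +210.2500 N
  Ry@0 = +1142.5949 N
  Ry@6 = +1022.0151 N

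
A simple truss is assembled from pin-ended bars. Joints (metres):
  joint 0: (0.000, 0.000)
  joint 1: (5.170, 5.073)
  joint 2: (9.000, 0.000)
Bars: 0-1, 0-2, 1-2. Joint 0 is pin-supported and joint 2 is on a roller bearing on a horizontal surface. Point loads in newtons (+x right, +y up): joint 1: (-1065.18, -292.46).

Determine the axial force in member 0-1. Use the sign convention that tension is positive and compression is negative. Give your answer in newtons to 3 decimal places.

-1034.960

N=3 nodes, M=3 members, R=3 reactions → 2N=6, M+R=6
member 0 (0-1): L=7.2432, (cx,cy)=(0.7138,0.7004)
member 1 (0-2): L=9.0000, (cx,cy)=(1.0000,0.0000)
member 2 (1-2): L=6.3564, (cx,cy)=(0.6025,-0.7981)
solve A·x = −loads:
  F[0-1] = -1034.9600 N (compression)
  F[0-2] = -326.4555 N (compression)
  F[1-2] = +541.7996 N (tension)
  Rx@0 = +1065.1800 N
  Ry@0 = +724.8644 N
  Ry@2 = -432.4044 N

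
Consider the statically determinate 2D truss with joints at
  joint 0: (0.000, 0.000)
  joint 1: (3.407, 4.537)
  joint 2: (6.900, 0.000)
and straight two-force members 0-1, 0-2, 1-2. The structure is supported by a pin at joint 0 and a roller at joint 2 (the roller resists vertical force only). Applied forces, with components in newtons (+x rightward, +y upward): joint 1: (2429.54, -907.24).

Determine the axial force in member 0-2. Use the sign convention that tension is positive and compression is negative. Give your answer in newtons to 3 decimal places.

1574.796

N=3 nodes, M=3 members, R=3 reactions → 2N=6, M+R=6
member 0 (0-1): L=5.6738, (cx,cy)=(0.6005,0.7996)
member 1 (0-2): L=6.9000, (cx,cy)=(1.0000,0.0000)
member 2 (1-2): L=5.7259, (cx,cy)=(0.6100,-0.7924)
solve A·x = −loads:
  F[0-1] = +1423.4359 N (tension)
  F[0-2] = +1574.7962 N (tension)
  F[1-2] = -2581.4644 N (compression)
  Rx@0 = -2429.5400 N
  Ry@0 = -1138.2368 N
  Ry@2 = +2045.4768 N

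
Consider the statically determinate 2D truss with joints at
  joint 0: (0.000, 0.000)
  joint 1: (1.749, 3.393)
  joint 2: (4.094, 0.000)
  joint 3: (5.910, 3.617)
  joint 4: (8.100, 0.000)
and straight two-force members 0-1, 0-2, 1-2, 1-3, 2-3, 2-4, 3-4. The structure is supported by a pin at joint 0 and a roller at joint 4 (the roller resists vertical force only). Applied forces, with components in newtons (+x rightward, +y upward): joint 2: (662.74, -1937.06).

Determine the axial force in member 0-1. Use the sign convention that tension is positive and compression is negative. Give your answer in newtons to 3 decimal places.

-1077.796

N=5 nodes, M=7 members, R=3 reactions → 2N=10, M+R=10
member 0 (0-1): L=3.8173, (cx,cy)=(0.4582,0.8889)
member 1 (0-2): L=4.0940, (cx,cy)=(1.0000,0.0000)
member 2 (1-2): L=4.1245, (cx,cy)=(0.5686,-0.8226)
member 3 (1-3): L=4.1670, (cx,cy)=(0.9986,0.0538)
member 4 (2-3): L=4.0473, (cx,cy)=(0.4487,0.8937)
member 5 (2-4): L=4.0060, (cx,cy)=(1.0000,0.0000)
member 6 (3-4): L=4.2283, (cx,cy)=(0.5179,-0.8554)
solve A·x = −loads:
  F[0-1] = -1077.7959 N (compression)
  F[0-2] = +1156.5671 N (tension)
  F[1-2] = +1091.6147 N (tension)
  F[1-3] = -1116.0830 N (compression)
  F[2-3] = +1162.6558 N (tension)
  F[2-4] = +592.7909 N (tension)
  F[3-4] = -1144.5280 N (compression)
  Rx@0 = -662.7400 N
  Ry@0 = +958.0077 N
  Ry@4 = +979.0523 N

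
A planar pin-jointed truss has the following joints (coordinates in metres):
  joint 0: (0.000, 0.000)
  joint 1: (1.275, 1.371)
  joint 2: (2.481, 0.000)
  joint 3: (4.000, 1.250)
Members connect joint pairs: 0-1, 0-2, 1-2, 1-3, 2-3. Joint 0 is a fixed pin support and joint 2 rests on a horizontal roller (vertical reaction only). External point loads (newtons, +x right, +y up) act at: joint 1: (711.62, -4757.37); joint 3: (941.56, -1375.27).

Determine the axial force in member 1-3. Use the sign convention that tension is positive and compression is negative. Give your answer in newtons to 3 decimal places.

2481.464

N=4 nodes, M=5 members, R=3 reactions → 2N=8, M+R=8
member 0 (0-1): L=1.8722, (cx,cy)=(0.6810,0.7323)
member 1 (0-2): L=2.4810, (cx,cy)=(1.0000,0.0000)
member 2 (1-2): L=1.8259, (cx,cy)=(0.6605,-0.7508)
member 3 (1-3): L=2.7277, (cx,cy)=(0.9990,-0.0444)
member 4 (2-3): L=1.9672, (cx,cy)=(0.7722,0.6354)
solve A·x = −loads:
  F[0-1] = -823.3068 N (compression)
  F[0-2] = +2213.8552 N (tension)
  F[1-2] = -5679.6852 N (compression)
  F[1-3] = +2481.4645 N (tension)
  F[2-3] = -1991.1053 N (compression)
  Rx@0 = -1653.1800 N
  Ry@0 = +602.8908 N
  Ry@2 = +5529.7492 N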